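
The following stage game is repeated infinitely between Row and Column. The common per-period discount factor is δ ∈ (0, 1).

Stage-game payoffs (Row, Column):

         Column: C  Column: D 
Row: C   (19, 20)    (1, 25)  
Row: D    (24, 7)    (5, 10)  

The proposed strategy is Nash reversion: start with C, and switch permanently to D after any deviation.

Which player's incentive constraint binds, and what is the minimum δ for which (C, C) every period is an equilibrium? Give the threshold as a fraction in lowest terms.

Column; δ ≥ 1/3

Row: cooperation gives 19 each period; deviation gives 24 once then 5 forever.
  19/(1−δ) ≥ 24 + 5δ/(1−δ) ⇒ δ ≥ 5/19.
Column: cooperation gives 20 each period; deviation gives 25 once then 10 forever.
  δ ≥ 5/15 = 1/3.
Both must hold, so the binding constraint is Column's: δ ≥ 1/3.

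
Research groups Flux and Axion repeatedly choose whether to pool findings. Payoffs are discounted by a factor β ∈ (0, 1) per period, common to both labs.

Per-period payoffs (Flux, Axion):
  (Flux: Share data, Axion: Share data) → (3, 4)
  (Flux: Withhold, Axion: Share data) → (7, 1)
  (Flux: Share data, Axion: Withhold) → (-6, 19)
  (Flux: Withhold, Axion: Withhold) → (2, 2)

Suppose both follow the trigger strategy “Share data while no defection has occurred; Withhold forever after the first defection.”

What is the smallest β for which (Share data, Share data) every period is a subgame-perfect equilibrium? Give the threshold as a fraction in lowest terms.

15/17

For Flux: deviation gain 7−3 = 4, per-period punishment loss 3−2 = 1. IC gives β ≥ 4/5.
For Axion: gain 15, loss 2 per period, so β ≥ 15/17.
The tighter constraint is Axion's, so cooperation needs β ≥ 15/17.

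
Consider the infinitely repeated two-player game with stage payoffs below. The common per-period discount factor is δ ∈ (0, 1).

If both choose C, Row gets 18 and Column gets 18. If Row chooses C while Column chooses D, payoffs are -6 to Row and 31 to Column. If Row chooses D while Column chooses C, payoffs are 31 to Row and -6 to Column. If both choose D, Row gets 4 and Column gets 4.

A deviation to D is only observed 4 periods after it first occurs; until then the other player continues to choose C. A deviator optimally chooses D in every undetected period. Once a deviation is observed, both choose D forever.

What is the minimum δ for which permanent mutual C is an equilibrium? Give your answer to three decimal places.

A deviator earns 31 for 4 periods, then 4 forever; cooperating earns 18 forever. Multiplying the IC by (1−δ):
18 ≥ 31(1−δ^4) + 4δ^4, so 27·δ^4 ≥ 13 and δ^4 ≥ 13/27.
δ ≥ (13/27)^(1/4) ≈ 0.833.

0.833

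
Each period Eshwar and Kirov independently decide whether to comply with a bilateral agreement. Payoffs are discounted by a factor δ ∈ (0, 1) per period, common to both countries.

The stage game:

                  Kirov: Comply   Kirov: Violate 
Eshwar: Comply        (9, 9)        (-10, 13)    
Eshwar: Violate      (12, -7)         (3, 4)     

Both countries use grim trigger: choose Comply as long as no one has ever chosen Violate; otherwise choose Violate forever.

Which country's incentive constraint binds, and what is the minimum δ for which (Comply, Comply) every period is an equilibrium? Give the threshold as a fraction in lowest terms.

Kirov; δ ≥ 4/9

For Eshwar: deviation gain 12−9 = 3, per-period punishment loss 9−3 = 6. IC gives δ ≥ 3/9 = 1/3.
For Kirov: gain 4, loss 5 per period, so δ ≥ 4/9.
The tighter constraint is Kirov's, so cooperation needs δ ≥ 4/9.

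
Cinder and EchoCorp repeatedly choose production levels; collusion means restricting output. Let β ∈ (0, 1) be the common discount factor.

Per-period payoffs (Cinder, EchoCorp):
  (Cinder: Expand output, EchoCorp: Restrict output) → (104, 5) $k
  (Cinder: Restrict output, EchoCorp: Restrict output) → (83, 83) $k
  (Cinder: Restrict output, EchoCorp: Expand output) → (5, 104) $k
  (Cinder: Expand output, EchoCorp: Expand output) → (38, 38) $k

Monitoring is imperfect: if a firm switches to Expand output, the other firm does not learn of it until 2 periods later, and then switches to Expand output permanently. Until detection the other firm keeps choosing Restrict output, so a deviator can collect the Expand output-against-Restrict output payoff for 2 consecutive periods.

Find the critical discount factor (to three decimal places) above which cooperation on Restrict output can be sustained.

The best deviation is to choose Expand output for all 2 undetected periods, earning 104 each, then 38 forever once detected.
Deviation value: 104(1−β^2)/(1−β) + 38β^2/(1−β); cooperation value: 83/(1−β).
IC: 83 ≥ 104(1−β^2) + 38β^2 = 104 − 66β^2.
So β^2 ≥ 21/66 = 7/22, giving β ≥ (7/22)^(1/2) ≈ 0.564.

0.564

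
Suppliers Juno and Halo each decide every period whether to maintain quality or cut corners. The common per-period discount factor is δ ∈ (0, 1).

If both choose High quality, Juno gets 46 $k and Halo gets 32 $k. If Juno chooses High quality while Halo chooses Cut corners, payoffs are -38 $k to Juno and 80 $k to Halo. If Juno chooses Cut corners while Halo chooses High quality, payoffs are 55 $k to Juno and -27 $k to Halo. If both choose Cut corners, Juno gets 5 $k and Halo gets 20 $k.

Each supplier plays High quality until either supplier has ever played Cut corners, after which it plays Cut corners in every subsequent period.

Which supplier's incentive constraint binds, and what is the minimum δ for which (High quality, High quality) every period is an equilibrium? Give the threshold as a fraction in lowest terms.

For Juno: deviation gain 55−46 = 9, per-period punishment loss 46−5 = 41. IC gives δ ≥ 9/50.
For Halo: gain 48, loss 12 per period, so δ ≥ 48/60 = 4/5.
The tighter constraint is Halo's, so cooperation needs δ ≥ 4/5.

Halo; δ ≥ 4/5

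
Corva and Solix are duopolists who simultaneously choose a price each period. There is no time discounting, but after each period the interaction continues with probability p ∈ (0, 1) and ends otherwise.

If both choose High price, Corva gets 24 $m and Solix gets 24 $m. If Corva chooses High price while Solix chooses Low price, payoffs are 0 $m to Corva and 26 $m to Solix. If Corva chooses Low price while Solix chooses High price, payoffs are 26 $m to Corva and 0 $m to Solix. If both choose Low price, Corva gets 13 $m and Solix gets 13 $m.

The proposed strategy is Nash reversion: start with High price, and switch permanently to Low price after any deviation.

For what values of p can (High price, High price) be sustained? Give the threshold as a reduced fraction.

2/13

Expected cooperation value is 24 + p·24 + p²·24 + … = 24/(1−p); deviation gives 26 + p·13/(1−p).
24 ≥ 26(1−p) + 13p ⇒ 13p ≥ 2 ⇒ p ≥ 2/13.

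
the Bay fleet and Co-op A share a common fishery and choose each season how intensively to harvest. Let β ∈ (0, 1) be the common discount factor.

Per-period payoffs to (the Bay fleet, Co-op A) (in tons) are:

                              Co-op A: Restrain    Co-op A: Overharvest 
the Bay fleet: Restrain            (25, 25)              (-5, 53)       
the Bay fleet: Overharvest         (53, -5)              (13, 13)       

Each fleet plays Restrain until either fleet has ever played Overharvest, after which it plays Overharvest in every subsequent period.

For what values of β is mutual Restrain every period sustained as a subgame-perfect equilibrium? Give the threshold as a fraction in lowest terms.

7/10

Cooperation forever yields 25 each period: 25/(1−β).
Deviating yields 53 once, then 13 forever: 53 + 13β/(1−β).
No profitable deviation requires 25/(1−β) ≥ 53 + 13β/(1−β).
Multiplying by (1−β): 25 ≥ 53(1−β) + 13β = 53 − 40β.
So 40β ≥ 28, i.e. β ≥ 28/40 = 7/10.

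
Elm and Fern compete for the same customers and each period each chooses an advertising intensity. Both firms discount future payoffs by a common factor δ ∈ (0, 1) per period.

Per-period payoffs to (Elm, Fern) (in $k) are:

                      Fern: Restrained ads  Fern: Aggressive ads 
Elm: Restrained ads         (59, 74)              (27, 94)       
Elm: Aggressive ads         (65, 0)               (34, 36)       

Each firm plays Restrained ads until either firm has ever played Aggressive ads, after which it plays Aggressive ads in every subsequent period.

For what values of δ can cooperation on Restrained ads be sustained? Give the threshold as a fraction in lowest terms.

Elm's threshold: (65−59)/(65−34) = 6/31.
Fern's threshold: (94−74)/(94−36) = 10/29.
6/31 < 10/29, so Fern binds and δ* = 10/29.

10/29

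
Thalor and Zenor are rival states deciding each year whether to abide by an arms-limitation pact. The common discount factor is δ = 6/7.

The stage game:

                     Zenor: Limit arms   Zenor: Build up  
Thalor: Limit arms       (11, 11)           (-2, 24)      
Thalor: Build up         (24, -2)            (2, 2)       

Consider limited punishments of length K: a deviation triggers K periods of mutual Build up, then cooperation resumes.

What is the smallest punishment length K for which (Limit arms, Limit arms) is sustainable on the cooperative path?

2

No profitable deviation requires (11−2)(δ+…+δ^K) ≥ 24−11, i.e. δ+…+δ^K ≥ 13/9 ≈ 1.4444.
With δ = 6/7, the partial sums are K=1: 0.8571, K=2: 1.5918.
K = 2 is the first length at which the sum reaches 1.4444.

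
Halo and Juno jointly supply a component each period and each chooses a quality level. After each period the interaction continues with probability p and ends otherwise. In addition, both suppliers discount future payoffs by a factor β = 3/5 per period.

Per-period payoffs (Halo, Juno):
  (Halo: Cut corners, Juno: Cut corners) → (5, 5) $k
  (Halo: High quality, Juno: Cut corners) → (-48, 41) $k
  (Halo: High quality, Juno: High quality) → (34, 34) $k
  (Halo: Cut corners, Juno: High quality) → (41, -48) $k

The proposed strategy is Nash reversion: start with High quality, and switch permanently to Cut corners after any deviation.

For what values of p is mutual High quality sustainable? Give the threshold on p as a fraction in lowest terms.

With continuation probability p and discount β, the effective per-period discount factor is βp.
Grim-trigger IC: βp ≥ (41−34)/(41−5) = 7/36.
So p ≥ (7/36)/(3/5) = 35/108.

35/108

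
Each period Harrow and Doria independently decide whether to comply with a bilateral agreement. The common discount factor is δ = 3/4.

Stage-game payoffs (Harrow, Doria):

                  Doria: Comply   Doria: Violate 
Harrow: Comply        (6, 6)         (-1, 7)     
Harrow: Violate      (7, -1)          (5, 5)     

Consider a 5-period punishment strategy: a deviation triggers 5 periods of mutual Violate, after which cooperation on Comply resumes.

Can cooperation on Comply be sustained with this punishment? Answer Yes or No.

IC: δ+…+δ^5 ≥ (7−6)/(6−5) = 1.
At δ = 3/4: partial sum = 2.2881 ≥ 1.0000. Cooperation sustainable.

Yes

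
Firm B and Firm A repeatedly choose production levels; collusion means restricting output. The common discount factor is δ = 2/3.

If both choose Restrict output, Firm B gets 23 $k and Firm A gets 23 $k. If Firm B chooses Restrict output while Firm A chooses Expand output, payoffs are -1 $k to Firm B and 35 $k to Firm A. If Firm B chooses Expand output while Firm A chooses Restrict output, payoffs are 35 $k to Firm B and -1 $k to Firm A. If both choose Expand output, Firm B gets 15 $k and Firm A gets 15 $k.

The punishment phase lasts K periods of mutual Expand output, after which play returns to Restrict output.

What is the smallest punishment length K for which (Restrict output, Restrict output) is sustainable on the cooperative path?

No profitable deviation requires (23−15)(δ+…+δ^K) ≥ 35−23, i.e. δ+…+δ^K ≥ 3/2 ≈ 1.5000.
With δ = 2/3, the partial sums are K=1: 0.6667, K=2: 1.1111, K=3: 1.4074, K=4: 1.6049.
K = 4 is the first length at which the sum reaches 1.5000.

4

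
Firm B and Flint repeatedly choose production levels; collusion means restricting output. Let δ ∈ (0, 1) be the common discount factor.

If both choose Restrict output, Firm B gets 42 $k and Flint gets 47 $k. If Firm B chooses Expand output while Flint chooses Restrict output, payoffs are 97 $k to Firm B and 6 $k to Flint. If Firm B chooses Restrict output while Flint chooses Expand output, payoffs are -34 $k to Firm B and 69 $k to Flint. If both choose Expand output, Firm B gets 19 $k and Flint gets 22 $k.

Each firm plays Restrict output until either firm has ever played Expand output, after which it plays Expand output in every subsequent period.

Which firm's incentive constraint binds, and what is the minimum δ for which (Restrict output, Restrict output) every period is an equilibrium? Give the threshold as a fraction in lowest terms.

For Firm B: deviation gain 97−42 = 55, per-period punishment loss 42−19 = 23. IC gives δ ≥ 55/78.
For Flint: gain 22, loss 25 per period, so δ ≥ 22/47.
The tighter constraint is Firm B's, so cooperation needs δ ≥ 55/78.

Firm B; δ ≥ 55/78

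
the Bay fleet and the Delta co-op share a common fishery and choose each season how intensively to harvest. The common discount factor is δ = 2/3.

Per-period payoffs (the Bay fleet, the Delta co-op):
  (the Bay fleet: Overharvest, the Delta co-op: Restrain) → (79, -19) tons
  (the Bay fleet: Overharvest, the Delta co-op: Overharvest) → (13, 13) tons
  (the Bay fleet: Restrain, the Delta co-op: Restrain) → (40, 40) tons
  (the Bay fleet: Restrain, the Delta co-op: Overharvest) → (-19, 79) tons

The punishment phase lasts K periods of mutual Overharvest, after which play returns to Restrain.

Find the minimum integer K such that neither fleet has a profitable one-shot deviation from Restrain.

No profitable deviation requires (40−13)(δ+…+δ^K) ≥ 79−40, i.e. δ+…+δ^K ≥ 13/9 ≈ 1.4444.
With δ = 2/3, the partial sums are K=1: 0.6667, K=2: 1.1111, K=3: 1.4074, K=4: 1.6049.
K = 4 is the first length at which the sum reaches 1.4444.

4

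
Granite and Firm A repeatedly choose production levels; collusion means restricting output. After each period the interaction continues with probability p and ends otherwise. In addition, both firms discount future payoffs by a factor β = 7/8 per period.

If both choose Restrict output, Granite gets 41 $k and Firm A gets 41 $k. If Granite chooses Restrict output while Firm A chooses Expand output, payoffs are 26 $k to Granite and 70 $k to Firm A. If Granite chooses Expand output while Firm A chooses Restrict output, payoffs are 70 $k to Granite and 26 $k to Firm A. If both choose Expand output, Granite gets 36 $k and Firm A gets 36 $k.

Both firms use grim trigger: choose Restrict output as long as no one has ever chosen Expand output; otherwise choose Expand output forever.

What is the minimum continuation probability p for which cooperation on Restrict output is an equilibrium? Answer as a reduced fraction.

Expected continuation weight on next period's payoff is β·p = 7/8·p, which plays the role of the discount factor.
Cooperation requires 7/8·p ≥ (70−41)/(70−36) = 29/34, hence p ≥ 116/119.

116/119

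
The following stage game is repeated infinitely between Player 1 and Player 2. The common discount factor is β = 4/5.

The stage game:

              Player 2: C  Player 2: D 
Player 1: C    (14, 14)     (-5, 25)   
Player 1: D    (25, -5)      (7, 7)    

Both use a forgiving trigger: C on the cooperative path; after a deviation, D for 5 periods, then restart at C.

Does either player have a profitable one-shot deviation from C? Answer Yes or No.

Comparing payoff streams over the 6 periods until play realigns: cooperate → 14(1+β+…+β^5); deviate → 25 + 7(β+…+β^5).
Cooperation is sustained iff (14−7)(β+…+β^5) ≥ 25−14.
β+…+β^5 = 4/5·(1−(4/5)^5)/(1−4/5) = 2.6893, and (25−14)/(14−7) = 1.5714.
2.6893 ≥ 1.5714, so cooperation is sustainable.

No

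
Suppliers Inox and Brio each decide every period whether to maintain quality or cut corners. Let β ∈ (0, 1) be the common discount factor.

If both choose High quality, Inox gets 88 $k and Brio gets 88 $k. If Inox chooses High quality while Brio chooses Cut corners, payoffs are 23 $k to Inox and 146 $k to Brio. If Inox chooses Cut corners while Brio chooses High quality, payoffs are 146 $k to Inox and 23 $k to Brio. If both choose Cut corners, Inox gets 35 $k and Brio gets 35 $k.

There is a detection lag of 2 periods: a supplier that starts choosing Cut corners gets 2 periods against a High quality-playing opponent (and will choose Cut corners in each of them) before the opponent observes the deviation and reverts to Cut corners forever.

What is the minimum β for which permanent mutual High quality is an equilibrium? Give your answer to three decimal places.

Deviating for the 2 undetected periods gains 146−88 = 58 per period over cooperation, then loses 88−35 = 53 per period forever once punishment starts.
Gain: 58(1 + β + … + β^1); loss: 53·β^2/(1−β).
No profitable deviation ⇔ 58(1−β^2) ≤ 53·β^2, i.e. β^2 ≥ 58/(58+53) = 58/111.
Hence β ≥ (58/111)^(1/2) ≈ 0.723.

0.723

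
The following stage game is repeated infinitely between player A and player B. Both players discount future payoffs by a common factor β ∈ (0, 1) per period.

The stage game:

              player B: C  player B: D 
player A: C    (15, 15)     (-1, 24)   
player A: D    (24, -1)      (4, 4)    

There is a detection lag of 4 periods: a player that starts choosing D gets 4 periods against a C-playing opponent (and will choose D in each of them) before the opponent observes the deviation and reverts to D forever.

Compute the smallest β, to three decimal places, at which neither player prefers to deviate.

Deviating for the 4 undetected periods gains 24−15 = 9 per period over cooperation, then loses 15−4 = 11 per period forever once punishment starts.
Gain: 9(1 + β + … + β^3); loss: 11·β^4/(1−β).
No profitable deviation ⇔ 9(1−β^4) ≤ 11·β^4, i.e. β^4 ≥ 9/(9+11) = 9/20.
Hence β ≥ (9/20)^(1/4) ≈ 0.819.

0.819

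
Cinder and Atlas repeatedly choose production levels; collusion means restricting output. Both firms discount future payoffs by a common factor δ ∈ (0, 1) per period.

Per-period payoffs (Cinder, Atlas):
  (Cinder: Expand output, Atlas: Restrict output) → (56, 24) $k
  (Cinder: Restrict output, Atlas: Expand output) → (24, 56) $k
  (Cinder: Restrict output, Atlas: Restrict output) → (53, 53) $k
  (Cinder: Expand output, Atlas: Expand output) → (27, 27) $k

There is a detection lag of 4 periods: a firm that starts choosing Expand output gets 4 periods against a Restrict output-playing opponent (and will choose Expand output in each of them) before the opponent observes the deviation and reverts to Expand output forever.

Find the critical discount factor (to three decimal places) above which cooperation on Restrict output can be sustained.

0.567

A deviator earns 56 for 4 periods, then 27 forever; cooperating earns 53 forever. Multiplying the IC by (1−δ):
53 ≥ 56(1−δ^4) + 27δ^4, so 29·δ^4 ≥ 3 and δ^4 ≥ 3/29.
δ ≥ (3/29)^(1/4) ≈ 0.567.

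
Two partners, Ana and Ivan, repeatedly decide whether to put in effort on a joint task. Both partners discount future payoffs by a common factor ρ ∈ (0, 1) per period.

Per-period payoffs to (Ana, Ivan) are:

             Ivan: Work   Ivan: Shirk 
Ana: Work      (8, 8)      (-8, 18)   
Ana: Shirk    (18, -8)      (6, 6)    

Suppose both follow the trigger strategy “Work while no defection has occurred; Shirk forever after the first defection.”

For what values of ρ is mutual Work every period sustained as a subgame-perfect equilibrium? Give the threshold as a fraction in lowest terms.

One-period gain from deviating is 18 − 8 = 10. The loss is 8 − 6 = 2 in every subsequent period, with present value 2·ρ/(1−ρ).
Deviation is unprofitable when 2·ρ/(1−ρ) ≥ 10, i.e. ρ/(1−ρ) ≥ 5.
Equivalently ρ ≥ 10/(10+2) = 5/6.

5/6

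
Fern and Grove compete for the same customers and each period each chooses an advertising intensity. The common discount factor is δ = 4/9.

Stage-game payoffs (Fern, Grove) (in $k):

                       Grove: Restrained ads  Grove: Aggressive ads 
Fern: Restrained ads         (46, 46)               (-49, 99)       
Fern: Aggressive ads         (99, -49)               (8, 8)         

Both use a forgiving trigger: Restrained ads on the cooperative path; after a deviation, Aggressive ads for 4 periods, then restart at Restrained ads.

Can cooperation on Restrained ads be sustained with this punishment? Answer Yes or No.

IC: δ+…+δ^4 ≥ (99−46)/(46−8) = 53/38.
At δ = 4/9: partial sum = 0.7688 < 1.3947. Cooperation not sustainable.

No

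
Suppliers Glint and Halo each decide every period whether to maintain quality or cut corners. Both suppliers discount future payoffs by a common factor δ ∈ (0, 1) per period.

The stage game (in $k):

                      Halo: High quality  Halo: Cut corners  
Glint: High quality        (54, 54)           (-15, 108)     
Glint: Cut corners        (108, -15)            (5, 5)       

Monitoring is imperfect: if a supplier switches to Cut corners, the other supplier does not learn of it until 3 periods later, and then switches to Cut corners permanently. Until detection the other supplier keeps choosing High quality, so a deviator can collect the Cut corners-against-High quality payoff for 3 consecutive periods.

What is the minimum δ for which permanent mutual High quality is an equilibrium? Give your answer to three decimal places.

Deviating for the 3 undetected periods gains 108−54 = 54 per period over cooperation, then loses 54−5 = 49 per period forever once punishment starts.
Gain: 54(1 + δ + … + δ^2); loss: 49·δ^3/(1−δ).
No profitable deviation ⇔ 54(1−δ^3) ≤ 49·δ^3, i.e. δ^3 ≥ 54/(54+49) = 54/103.
Hence δ ≥ (54/103)^(1/3) ≈ 0.806.

0.806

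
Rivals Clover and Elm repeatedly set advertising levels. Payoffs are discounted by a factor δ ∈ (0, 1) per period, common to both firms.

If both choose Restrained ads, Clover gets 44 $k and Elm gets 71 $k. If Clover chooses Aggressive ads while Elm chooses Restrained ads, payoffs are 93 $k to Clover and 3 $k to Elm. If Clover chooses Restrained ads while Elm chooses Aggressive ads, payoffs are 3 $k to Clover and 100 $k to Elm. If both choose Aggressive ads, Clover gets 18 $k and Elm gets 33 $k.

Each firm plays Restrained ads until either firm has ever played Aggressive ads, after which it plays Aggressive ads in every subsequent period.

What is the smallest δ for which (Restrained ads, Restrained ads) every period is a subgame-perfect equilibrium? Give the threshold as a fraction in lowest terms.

49/75

Clover: cooperation gives 44 each period; deviation gives 93 once then 18 forever.
  44/(1−δ) ≥ 93 + 18δ/(1−δ) ⇒ δ ≥ 49/75.
Elm: cooperation gives 71 each period; deviation gives 100 once then 33 forever.
  δ ≥ 29/67.
Both must hold, so the binding constraint is Clover's: δ ≥ 49/75.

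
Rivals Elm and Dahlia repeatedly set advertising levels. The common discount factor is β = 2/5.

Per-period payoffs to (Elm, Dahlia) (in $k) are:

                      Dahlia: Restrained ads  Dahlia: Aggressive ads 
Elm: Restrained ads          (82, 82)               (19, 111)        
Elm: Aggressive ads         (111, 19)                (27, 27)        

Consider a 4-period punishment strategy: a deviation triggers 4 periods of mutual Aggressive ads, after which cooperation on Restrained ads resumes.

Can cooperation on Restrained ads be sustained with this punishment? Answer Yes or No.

Yes

A one-shot deviation gives 111 now, then 27 for 4 periods, then back to 82.
Gain from deviating: (111−82) today; loss: (82−27) in each of the next 4 periods.
No-deviation condition: (82−27)(β+…+β^4) ≥ 111−82, i.e. β+…+β^4 ≥ 29/55.
At β = 2/5: β+…+β^4 = 0.6496 ≥ 0.5273.
So cooperation is sustainable.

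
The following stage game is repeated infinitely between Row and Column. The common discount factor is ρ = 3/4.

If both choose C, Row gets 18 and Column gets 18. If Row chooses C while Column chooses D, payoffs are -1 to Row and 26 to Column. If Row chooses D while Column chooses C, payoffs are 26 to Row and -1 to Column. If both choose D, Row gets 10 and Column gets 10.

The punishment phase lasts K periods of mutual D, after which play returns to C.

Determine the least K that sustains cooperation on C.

No profitable deviation requires (18−10)(ρ+…+ρ^K) ≥ 26−18, i.e. ρ+…+ρ^K ≥ 1 ≈ 1.0000.
With ρ = 3/4, the partial sums are K=1: 0.7500, K=2: 1.3125.
K = 2 is the first length at which the sum reaches 1.0000.

2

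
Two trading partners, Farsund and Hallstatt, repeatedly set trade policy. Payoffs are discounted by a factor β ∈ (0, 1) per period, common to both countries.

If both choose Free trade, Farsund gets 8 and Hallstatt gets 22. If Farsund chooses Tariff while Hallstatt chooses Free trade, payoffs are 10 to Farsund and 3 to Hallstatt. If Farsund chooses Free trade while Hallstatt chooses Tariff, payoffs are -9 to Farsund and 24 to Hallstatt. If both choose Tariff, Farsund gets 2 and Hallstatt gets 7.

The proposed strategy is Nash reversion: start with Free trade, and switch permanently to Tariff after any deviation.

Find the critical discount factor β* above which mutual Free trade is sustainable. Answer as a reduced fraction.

1/4

Farsund: cooperation gives 8 each period; deviation gives 10 once then 2 forever.
  8/(1−β) ≥ 10 + 2β/(1−β) ⇒ β ≥ 2/8 = 1/4.
Hallstatt: cooperation gives 22 each period; deviation gives 24 once then 7 forever.
  β ≥ 2/17.
Both must hold, so the binding constraint is Farsund's: β ≥ 1/4.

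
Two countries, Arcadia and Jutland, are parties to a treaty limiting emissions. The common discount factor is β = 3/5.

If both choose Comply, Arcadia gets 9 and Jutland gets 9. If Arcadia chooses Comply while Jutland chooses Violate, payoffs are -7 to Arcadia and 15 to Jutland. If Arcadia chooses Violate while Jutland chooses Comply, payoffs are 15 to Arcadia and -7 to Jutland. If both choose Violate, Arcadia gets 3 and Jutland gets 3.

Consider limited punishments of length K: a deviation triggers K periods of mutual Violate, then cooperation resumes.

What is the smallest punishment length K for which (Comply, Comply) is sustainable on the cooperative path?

No profitable deviation requires (9−3)(β+…+β^K) ≥ 15−9, i.e. β+…+β^K ≥ 1 ≈ 1.0000.
With β = 3/5, the partial sums are K=1: 0.6000, K=2: 0.9600, K=3: 1.1760.
K = 3 is the first length at which the sum reaches 1.0000.

3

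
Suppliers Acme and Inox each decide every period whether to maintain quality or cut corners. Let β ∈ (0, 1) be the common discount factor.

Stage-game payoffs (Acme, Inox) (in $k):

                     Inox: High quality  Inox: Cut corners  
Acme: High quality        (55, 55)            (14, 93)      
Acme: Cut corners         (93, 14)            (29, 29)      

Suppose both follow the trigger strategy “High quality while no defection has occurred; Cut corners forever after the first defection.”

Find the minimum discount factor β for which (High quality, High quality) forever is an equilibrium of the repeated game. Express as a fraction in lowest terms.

19/32

Under grim trigger the critical discount factor is (T−C)/(T−P) with T = 93, C = 55, P = 29.
β* = (93−55)/(93−29) = 38/64 = 19/32.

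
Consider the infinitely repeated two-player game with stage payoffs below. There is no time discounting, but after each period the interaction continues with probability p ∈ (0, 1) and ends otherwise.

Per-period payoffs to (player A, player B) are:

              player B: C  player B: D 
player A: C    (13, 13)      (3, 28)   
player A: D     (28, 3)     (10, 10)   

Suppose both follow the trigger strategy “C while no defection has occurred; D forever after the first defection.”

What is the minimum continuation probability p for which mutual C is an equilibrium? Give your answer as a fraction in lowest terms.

5/6

Expected cooperation value is 13 + p·13 + p²·13 + … = 13/(1−p); deviation gives 28 + p·10/(1−p).
13 ≥ 28(1−p) + 10p ⇒ 18p ≥ 15 ⇒ p ≥ 15/18 = 5/6.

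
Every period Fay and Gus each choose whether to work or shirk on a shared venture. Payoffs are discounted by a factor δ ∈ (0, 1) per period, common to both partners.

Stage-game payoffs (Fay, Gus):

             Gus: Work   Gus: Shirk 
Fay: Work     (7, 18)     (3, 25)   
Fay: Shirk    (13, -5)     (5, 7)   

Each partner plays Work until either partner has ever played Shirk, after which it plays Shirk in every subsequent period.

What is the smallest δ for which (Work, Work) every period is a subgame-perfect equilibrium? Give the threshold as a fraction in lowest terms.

3/4

Fay's threshold: (13−7)/(13−5) = 3/4.
Gus's threshold: (25−18)/(25−7) = 7/18.
3/4 > 7/18, so Fay binds and δ* = 3/4.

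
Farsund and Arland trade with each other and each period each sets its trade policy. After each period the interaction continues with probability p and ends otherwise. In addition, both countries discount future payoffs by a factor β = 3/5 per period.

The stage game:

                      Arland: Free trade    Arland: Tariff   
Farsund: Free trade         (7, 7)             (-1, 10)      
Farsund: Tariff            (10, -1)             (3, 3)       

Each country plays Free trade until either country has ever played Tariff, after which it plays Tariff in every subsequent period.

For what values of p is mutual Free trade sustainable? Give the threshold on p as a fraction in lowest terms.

Expected continuation weight on next period's payoff is β·p = 3/5·p, which plays the role of the discount factor.
Cooperation requires 3/5·p ≥ (10−7)/(10−3) = 3/7, hence p ≥ 5/7.

5/7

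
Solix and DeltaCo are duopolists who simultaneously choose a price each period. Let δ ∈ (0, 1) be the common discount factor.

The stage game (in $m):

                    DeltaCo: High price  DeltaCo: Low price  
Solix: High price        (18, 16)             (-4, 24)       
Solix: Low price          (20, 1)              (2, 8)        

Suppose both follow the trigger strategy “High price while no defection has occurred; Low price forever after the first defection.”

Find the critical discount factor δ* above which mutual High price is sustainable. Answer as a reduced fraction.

Solix: cooperation gives 18 each period; deviation gives 20 once then 2 forever.
  18/(1−δ) ≥ 20 + 2δ/(1−δ) ⇒ δ ≥ 2/18 = 1/9.
DeltaCo: cooperation gives 16 each period; deviation gives 24 once then 8 forever.
  δ ≥ 8/16 = 1/2.
Both must hold, so the binding constraint is DeltaCo's: δ ≥ 1/2.

1/2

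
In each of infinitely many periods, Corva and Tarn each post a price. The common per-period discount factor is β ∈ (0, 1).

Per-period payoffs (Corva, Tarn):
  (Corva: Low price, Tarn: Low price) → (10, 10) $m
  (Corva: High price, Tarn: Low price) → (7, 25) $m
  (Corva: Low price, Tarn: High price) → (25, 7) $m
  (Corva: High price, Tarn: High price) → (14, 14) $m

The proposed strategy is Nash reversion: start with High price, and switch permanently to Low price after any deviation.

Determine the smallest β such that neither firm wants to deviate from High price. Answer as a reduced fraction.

11/15

Under grim trigger the critical discount factor is (T−C)/(T−P) with T = 25, C = 14, P = 10.
β* = (25−14)/(25−10) = 11/15.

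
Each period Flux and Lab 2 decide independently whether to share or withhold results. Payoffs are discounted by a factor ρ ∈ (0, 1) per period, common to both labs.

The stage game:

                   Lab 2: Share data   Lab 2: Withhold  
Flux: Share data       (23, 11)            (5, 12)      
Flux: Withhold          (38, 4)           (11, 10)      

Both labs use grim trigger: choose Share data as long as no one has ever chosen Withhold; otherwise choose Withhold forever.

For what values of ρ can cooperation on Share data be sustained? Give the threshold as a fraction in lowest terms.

For Flux: deviation gain 38−23 = 15, per-period punishment loss 23−11 = 12. IC gives ρ ≥ 15/27 = 5/9.
For Lab 2: gain 1, loss 1 per period, so ρ ≥ 1/2.
The tighter constraint is Flux's, so cooperation needs ρ ≥ 5/9.

5/9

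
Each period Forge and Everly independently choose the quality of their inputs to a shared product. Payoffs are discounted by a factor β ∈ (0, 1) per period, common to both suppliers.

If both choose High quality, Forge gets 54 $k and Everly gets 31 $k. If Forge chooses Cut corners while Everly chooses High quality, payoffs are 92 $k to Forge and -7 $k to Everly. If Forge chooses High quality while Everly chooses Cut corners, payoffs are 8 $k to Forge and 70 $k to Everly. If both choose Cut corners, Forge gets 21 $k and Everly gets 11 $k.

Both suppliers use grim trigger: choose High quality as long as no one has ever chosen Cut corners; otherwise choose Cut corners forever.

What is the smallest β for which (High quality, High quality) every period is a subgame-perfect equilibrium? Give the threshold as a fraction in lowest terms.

Forge's threshold: (92−54)/(92−21) = 38/71.
Everly's threshold: (70−31)/(70−11) = 39/59.
38/71 < 39/59, so Everly binds and β* = 39/59.

39/59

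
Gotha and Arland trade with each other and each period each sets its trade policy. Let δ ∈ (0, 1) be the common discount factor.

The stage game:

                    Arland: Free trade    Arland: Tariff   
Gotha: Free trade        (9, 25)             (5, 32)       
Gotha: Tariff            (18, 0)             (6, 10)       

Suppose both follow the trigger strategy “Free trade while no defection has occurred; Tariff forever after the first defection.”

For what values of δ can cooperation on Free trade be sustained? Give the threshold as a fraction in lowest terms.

3/4

Gotha's threshold: (18−9)/(18−6) = 3/4.
Arland's threshold: (32−25)/(32−10) = 7/22.
3/4 > 7/22, so Gotha binds and δ* = 3/4.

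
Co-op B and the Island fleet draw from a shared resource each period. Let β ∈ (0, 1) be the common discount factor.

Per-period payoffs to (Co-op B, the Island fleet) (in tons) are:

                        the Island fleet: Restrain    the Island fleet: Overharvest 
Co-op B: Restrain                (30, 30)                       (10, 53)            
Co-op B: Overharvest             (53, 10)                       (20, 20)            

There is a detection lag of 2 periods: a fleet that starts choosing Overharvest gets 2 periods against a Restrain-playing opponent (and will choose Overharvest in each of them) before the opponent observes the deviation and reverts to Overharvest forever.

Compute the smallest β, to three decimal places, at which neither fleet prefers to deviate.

0.835

Deviating for the 2 undetected periods gains 53−30 = 23 per period over cooperation, then loses 30−20 = 10 per period forever once punishment starts.
Gain: 23(1 + β + … + β^1); loss: 10·β^2/(1−β).
No profitable deviation ⇔ 23(1−β^2) ≤ 10·β^2, i.e. β^2 ≥ 23/(23+10) = 23/33.
Hence β ≥ (23/33)^(1/2) ≈ 0.835.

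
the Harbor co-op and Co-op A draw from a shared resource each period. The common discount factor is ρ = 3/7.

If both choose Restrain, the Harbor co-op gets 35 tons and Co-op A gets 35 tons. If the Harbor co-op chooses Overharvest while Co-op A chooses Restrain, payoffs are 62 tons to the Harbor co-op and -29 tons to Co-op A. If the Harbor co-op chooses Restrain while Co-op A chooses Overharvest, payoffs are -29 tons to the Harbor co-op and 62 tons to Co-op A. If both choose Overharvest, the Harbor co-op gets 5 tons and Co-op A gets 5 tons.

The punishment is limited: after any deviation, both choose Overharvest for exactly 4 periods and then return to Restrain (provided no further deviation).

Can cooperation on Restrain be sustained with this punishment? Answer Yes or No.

Comparing payoff streams over the 5 periods until play realigns: cooperate → 35(1+ρ+…+ρ^4); deviate → 62 + 5(ρ+…+ρ^4).
Cooperation is sustained iff (35−5)(ρ+…+ρ^4) ≥ 62−35.
ρ+…+ρ^4 = 3/7·(1−(3/7)^4)/(1−3/7) = 0.7247, and (62−35)/(35−5) = 0.9000.
0.7247 < 0.9000, so cooperation is not sustainable.

No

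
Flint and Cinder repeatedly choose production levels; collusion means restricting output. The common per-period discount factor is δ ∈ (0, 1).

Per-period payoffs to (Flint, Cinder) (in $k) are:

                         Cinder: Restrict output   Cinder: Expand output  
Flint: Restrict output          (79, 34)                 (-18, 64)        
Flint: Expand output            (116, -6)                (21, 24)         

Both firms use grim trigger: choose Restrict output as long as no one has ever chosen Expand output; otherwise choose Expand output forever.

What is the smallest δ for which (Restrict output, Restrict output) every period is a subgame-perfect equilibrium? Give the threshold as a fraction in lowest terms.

Flint: cooperation gives 79 each period; deviation gives 116 once then 21 forever.
  79/(1−δ) ≥ 116 + 21δ/(1−δ) ⇒ δ ≥ 37/95.
Cinder: cooperation gives 34 each period; deviation gives 64 once then 24 forever.
  δ ≥ 30/40 = 3/4.
Both must hold, so the binding constraint is Cinder's: δ ≥ 3/4.

3/4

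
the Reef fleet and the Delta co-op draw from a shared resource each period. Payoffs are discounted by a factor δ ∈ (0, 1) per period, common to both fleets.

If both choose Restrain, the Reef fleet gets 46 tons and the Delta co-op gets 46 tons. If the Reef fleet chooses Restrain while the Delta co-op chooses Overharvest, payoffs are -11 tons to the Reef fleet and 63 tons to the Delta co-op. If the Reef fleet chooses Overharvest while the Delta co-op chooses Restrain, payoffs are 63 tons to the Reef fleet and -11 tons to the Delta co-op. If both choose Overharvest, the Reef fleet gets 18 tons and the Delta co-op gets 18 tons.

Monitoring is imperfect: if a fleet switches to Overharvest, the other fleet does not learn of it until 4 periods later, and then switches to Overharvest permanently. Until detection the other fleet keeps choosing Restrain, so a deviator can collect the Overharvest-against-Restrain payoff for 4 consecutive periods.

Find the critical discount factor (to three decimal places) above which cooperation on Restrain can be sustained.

A deviator earns 63 for 4 periods, then 18 forever; cooperating earns 46 forever. Multiplying the IC by (1−δ):
46 ≥ 63(1−δ^4) + 18δ^4, so 45·δ^4 ≥ 17 and δ^4 ≥ 17/45.
δ ≥ (17/45)^(1/4) ≈ 0.784.

0.784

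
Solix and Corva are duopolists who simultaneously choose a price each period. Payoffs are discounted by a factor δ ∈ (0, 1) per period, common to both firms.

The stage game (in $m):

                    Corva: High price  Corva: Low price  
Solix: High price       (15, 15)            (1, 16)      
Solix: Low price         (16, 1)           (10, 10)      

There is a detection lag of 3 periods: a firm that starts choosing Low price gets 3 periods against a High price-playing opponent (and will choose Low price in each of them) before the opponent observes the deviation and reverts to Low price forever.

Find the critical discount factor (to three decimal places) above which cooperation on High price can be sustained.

Deviating for the 3 undetected periods gains 16−15 = 1 per period over cooperation, then loses 15−10 = 5 per period forever once punishment starts.
Gain: 1(1 + δ + … + δ^2); loss: 5·δ^3/(1−δ).
No profitable deviation ⇔ 1(1−δ^3) ≤ 5·δ^3, i.e. δ^3 ≥ 1/(1+5) = 1/6.
Hence δ ≥ (1/6)^(1/3) ≈ 0.550.

0.550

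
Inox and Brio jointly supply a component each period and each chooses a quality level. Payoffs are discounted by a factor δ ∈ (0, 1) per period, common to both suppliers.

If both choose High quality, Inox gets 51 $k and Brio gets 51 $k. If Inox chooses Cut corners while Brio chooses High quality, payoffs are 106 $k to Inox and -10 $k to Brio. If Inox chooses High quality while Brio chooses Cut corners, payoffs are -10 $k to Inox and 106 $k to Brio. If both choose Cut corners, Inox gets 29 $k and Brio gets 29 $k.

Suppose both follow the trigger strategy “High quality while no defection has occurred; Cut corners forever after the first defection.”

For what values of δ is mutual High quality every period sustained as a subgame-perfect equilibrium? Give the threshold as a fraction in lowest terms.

One-period gain from deviating is 106 − 51 = 55. The loss is 51 − 29 = 22 in every subsequent period, with present value 22·δ/(1−δ).
Deviation is unprofitable when 22·δ/(1−δ) ≥ 55, i.e. δ/(1−δ) ≥ 5/2.
Equivalently δ ≥ 55/(55+22) = 5/7.

5/7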